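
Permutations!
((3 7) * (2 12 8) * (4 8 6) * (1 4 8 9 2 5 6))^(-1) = (1 12 2 9 4)(3 7)(5 8 6)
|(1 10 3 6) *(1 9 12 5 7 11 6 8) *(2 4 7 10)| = |(1 2 4 7 11 6 9 12 5 10 3 8)| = 12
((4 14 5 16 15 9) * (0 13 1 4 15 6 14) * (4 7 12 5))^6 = ((0 13 1 7 12 5 16 6 14 4)(9 15))^6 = (0 16 1 14 12)(4 5 13 6 7)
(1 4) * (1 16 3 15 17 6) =(1 4 16 3 15 17 6) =[0, 4, 2, 15, 16, 5, 1, 7, 8, 9, 10, 11, 12, 13, 14, 17, 3, 6]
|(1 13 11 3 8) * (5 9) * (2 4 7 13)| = |(1 2 4 7 13 11 3 8)(5 9)| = 8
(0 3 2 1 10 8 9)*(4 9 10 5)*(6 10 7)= [3, 5, 1, 2, 9, 4, 10, 6, 7, 0, 8]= (0 3 2 1 5 4 9)(6 10 8 7)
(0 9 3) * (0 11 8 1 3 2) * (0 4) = [9, 3, 4, 11, 0, 5, 6, 7, 1, 2, 10, 8] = (0 9 2 4)(1 3 11 8)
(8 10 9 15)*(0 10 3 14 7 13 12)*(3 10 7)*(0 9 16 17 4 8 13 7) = (3 14)(4 8 10 16 17)(9 15 13 12) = [0, 1, 2, 14, 8, 5, 6, 7, 10, 15, 16, 11, 9, 12, 3, 13, 17, 4]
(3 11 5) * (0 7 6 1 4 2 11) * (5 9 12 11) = (0 7 6 1 4 2 5 3)(9 12 11) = [7, 4, 5, 0, 2, 3, 1, 6, 8, 12, 10, 9, 11]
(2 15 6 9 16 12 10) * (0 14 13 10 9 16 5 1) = (0 14 13 10 2 15 6 16 12 9 5 1) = [14, 0, 15, 3, 4, 1, 16, 7, 8, 5, 2, 11, 9, 10, 13, 6, 12]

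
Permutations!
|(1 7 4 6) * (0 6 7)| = |(0 6 1)(4 7)| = 6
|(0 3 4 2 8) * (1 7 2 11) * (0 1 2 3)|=7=|(1 7 3 4 11 2 8)|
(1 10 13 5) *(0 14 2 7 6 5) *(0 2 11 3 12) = (0 14 11 3 12)(1 10 13 2 7 6 5) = [14, 10, 7, 12, 4, 1, 5, 6, 8, 9, 13, 3, 0, 2, 11]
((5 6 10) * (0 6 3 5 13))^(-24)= ((0 6 10 13)(3 5))^(-24)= (13)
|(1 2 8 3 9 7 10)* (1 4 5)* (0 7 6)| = |(0 7 10 4 5 1 2 8 3 9 6)| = 11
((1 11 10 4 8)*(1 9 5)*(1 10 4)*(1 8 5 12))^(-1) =(1 12 9 8 10 5 4 11)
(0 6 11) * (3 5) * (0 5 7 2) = (0 6 11 5 3 7 2) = [6, 1, 0, 7, 4, 3, 11, 2, 8, 9, 10, 5]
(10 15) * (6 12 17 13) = (6 12 17 13)(10 15) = [0, 1, 2, 3, 4, 5, 12, 7, 8, 9, 15, 11, 17, 6, 14, 10, 16, 13]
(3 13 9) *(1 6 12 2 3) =(1 6 12 2 3 13 9) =[0, 6, 3, 13, 4, 5, 12, 7, 8, 1, 10, 11, 2, 9]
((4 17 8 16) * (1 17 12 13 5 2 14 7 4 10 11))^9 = ((1 17 8 16 10 11)(2 14 7 4 12 13 5))^9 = (1 16)(2 7 12 5 14 4 13)(8 11)(10 17)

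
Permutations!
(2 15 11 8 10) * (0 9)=(0 9)(2 15 11 8 10)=[9, 1, 15, 3, 4, 5, 6, 7, 10, 0, 2, 8, 12, 13, 14, 11]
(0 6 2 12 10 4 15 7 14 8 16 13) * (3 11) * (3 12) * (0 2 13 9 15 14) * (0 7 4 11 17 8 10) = (0 6 13 2 3 17 8 16 9 15 4 14 10 11 12) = [6, 1, 3, 17, 14, 5, 13, 7, 16, 15, 11, 12, 0, 2, 10, 4, 9, 8]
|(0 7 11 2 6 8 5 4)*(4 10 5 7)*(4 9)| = 30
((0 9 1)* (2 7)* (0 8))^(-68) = (9)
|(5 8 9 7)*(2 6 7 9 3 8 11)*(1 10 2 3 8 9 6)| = |(1 10 2)(3 9 6 7 5 11)| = 6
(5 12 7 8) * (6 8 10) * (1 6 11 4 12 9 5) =(1 6 8)(4 12 7 10 11)(5 9) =[0, 6, 2, 3, 12, 9, 8, 10, 1, 5, 11, 4, 7]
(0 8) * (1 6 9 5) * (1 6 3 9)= (0 8)(1 3 9 5 6)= [8, 3, 2, 9, 4, 6, 1, 7, 0, 5]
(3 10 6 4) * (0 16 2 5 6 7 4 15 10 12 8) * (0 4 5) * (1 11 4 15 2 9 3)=(0 16 9 3 12 8 15 10 7 5 6 2)(1 11 4)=[16, 11, 0, 12, 1, 6, 2, 5, 15, 3, 7, 4, 8, 13, 14, 10, 9]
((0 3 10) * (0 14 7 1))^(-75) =((0 3 10 14 7 1))^(-75) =(0 14)(1 10)(3 7)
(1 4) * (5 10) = (1 4)(5 10) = [0, 4, 2, 3, 1, 10, 6, 7, 8, 9, 5]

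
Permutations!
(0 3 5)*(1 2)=[3, 2, 1, 5, 4, 0]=(0 3 5)(1 2)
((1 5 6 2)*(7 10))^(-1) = ((1 5 6 2)(7 10))^(-1) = (1 2 6 5)(7 10)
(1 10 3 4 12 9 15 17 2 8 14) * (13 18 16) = [0, 10, 8, 4, 12, 5, 6, 7, 14, 15, 3, 11, 9, 18, 1, 17, 13, 2, 16] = (1 10 3 4 12 9 15 17 2 8 14)(13 18 16)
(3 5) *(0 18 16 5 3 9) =(0 18 16 5 9) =[18, 1, 2, 3, 4, 9, 6, 7, 8, 0, 10, 11, 12, 13, 14, 15, 5, 17, 16]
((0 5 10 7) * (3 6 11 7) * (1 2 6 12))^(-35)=((0 5 10 3 12 1 2 6 11 7))^(-35)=(0 1)(2 5)(3 11)(6 10)(7 12)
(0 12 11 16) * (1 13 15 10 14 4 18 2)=[12, 13, 1, 3, 18, 5, 6, 7, 8, 9, 14, 16, 11, 15, 4, 10, 0, 17, 2]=(0 12 11 16)(1 13 15 10 14 4 18 2)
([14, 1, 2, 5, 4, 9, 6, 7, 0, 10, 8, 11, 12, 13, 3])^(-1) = (0 8 10 9 5 3 14)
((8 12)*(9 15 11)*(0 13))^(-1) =(0 13)(8 12)(9 11 15)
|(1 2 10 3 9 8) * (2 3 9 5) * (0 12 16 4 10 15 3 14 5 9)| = 40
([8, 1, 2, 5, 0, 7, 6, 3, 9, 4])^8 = (9)(3 7 5)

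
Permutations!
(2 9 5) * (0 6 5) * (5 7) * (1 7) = (0 6 1 7 5 2 9) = [6, 7, 9, 3, 4, 2, 1, 5, 8, 0]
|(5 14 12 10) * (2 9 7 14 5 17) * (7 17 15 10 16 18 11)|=6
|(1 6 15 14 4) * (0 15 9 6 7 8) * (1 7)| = |(0 15 14 4 7 8)(6 9)| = 6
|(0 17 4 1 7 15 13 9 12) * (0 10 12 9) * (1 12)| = 9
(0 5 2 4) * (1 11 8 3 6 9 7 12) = [5, 11, 4, 6, 0, 2, 9, 12, 3, 7, 10, 8, 1] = (0 5 2 4)(1 11 8 3 6 9 7 12)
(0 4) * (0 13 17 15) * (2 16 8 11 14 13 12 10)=(0 4 12 10 2 16 8 11 14 13 17 15)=[4, 1, 16, 3, 12, 5, 6, 7, 11, 9, 2, 14, 10, 17, 13, 0, 8, 15]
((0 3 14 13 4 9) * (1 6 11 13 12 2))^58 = ((0 3 14 12 2 1 6 11 13 4 9))^58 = (0 12 6 4 3 2 11 9 14 1 13)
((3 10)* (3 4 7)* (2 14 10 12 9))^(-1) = ((2 14 10 4 7 3 12 9))^(-1) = (2 9 12 3 7 4 10 14)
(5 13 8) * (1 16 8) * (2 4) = (1 16 8 5 13)(2 4) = [0, 16, 4, 3, 2, 13, 6, 7, 5, 9, 10, 11, 12, 1, 14, 15, 8]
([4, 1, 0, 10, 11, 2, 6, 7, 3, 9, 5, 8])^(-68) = (0 3)(2 8)(4 10)(5 11)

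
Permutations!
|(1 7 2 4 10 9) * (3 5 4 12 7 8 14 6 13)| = |(1 8 14 6 13 3 5 4 10 9)(2 12 7)| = 30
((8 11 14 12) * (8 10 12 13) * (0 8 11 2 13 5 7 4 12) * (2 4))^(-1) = (0 10 12 4 8)(2 7 5 14 11 13)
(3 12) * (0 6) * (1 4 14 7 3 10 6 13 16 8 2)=(0 13 16 8 2 1 4 14 7 3 12 10 6)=[13, 4, 1, 12, 14, 5, 0, 3, 2, 9, 6, 11, 10, 16, 7, 15, 8]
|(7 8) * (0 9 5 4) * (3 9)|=10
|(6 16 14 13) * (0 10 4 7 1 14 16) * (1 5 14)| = 8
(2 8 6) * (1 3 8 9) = (1 3 8 6 2 9) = [0, 3, 9, 8, 4, 5, 2, 7, 6, 1]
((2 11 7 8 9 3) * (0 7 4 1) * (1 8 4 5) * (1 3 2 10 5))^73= (0 7 4 8 9 2 11 1)(3 10 5)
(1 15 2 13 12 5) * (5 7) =[0, 15, 13, 3, 4, 1, 6, 5, 8, 9, 10, 11, 7, 12, 14, 2] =(1 15 2 13 12 7 5)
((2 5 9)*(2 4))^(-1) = (2 4 9 5)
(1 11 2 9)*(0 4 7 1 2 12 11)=(0 4 7 1)(2 9)(11 12)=[4, 0, 9, 3, 7, 5, 6, 1, 8, 2, 10, 12, 11]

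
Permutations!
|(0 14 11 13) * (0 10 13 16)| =4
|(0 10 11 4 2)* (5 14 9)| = 15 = |(0 10 11 4 2)(5 14 9)|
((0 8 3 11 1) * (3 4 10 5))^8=(11)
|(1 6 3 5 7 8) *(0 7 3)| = |(0 7 8 1 6)(3 5)| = 10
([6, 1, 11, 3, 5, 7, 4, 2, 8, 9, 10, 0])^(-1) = (0 11 2 7 5 4 6)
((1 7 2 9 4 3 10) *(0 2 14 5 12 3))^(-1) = ((0 2 9 4)(1 7 14 5 12 3 10))^(-1) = (0 4 9 2)(1 10 3 12 5 14 7)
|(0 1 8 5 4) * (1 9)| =|(0 9 1 8 5 4)| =6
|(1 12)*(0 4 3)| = 6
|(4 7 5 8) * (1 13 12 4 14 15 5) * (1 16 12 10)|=|(1 13 10)(4 7 16 12)(5 8 14 15)|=12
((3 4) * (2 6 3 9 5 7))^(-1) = (2 7 5 9 4 3 6) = ((2 6 3 4 9 5 7))^(-1)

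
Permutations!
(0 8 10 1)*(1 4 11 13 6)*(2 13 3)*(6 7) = (0 8 10 4 11 3 2 13 7 6 1) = [8, 0, 13, 2, 11, 5, 1, 6, 10, 9, 4, 3, 12, 7]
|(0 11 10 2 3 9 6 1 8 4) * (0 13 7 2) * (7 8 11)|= 9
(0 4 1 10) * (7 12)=(0 4 1 10)(7 12)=[4, 10, 2, 3, 1, 5, 6, 12, 8, 9, 0, 11, 7]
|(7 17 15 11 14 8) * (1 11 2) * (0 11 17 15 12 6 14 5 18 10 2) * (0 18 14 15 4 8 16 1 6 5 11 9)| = 30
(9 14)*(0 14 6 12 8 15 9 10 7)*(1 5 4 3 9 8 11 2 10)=[14, 5, 10, 9, 3, 4, 12, 0, 15, 6, 7, 2, 11, 13, 1, 8]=(0 14 1 5 4 3 9 6 12 11 2 10 7)(8 15)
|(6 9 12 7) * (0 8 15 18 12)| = 8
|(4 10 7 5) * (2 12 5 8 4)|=12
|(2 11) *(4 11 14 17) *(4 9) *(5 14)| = |(2 5 14 17 9 4 11)| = 7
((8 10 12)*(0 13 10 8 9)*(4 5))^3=(0 12 13 9 10)(4 5)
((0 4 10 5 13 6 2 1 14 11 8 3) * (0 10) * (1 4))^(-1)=((0 1 14 11 8 3 10 5 13 6 2 4))^(-1)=(0 4 2 6 13 5 10 3 8 11 14 1)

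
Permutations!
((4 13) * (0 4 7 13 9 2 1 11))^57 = (0 2)(1 4)(7 13)(9 11)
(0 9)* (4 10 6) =[9, 1, 2, 3, 10, 5, 4, 7, 8, 0, 6] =(0 9)(4 10 6)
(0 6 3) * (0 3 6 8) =(0 8) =[8, 1, 2, 3, 4, 5, 6, 7, 0]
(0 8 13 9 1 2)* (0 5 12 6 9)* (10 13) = (0 8 10 13)(1 2 5 12 6 9) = [8, 2, 5, 3, 4, 12, 9, 7, 10, 1, 13, 11, 6, 0]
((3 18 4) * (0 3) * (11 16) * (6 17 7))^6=((0 3 18 4)(6 17 7)(11 16))^6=(0 18)(3 4)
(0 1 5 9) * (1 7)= (0 7 1 5 9)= [7, 5, 2, 3, 4, 9, 6, 1, 8, 0]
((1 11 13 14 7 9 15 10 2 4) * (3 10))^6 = (1 15 11 3 13 10 14 2 7 4 9)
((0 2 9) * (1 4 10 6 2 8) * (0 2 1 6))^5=(0 10 4 1 6 8)(2 9)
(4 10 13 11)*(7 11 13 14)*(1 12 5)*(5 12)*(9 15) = (1 5)(4 10 14 7 11)(9 15) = [0, 5, 2, 3, 10, 1, 6, 11, 8, 15, 14, 4, 12, 13, 7, 9]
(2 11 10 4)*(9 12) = (2 11 10 4)(9 12) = [0, 1, 11, 3, 2, 5, 6, 7, 8, 12, 4, 10, 9]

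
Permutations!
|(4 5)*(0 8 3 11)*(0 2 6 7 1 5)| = 10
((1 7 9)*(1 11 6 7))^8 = (11) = ((6 7 9 11))^8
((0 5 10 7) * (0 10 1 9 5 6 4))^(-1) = ((0 6 4)(1 9 5)(7 10))^(-1) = (0 4 6)(1 5 9)(7 10)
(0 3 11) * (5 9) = (0 3 11)(5 9) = [3, 1, 2, 11, 4, 9, 6, 7, 8, 5, 10, 0]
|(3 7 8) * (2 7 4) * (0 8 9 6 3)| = 6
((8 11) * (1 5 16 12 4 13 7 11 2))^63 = ((1 5 16 12 4 13 7 11 8 2))^63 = (1 12 7 2 16 13 8 5 4 11)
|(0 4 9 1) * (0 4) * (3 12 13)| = 3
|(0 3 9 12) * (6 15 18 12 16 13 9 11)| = 21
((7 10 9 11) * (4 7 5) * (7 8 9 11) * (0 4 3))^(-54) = (11) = ((0 4 8 9 7 10 11 5 3))^(-54)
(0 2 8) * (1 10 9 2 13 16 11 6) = (0 13 16 11 6 1 10 9 2 8) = [13, 10, 8, 3, 4, 5, 1, 7, 0, 2, 9, 6, 12, 16, 14, 15, 11]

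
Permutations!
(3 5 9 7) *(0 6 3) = (0 6 3 5 9 7) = [6, 1, 2, 5, 4, 9, 3, 0, 8, 7]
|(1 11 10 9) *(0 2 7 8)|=|(0 2 7 8)(1 11 10 9)|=4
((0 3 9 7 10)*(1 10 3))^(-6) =((0 1 10)(3 9 7))^(-6) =(10)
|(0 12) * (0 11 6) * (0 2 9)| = |(0 12 11 6 2 9)| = 6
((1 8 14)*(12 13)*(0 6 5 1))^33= (0 1)(5 14)(6 8)(12 13)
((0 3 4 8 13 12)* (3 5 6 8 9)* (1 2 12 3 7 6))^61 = (0 5 1 2 12)(3 8 7 4 13 6 9)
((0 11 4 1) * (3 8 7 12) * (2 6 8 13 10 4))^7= (0 3 2 10 8 1 12 11 13 6 4 7)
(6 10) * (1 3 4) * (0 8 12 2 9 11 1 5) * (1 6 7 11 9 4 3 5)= (0 8 12 2 4 1 5)(6 10 7 11)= [8, 5, 4, 3, 1, 0, 10, 11, 12, 9, 7, 6, 2]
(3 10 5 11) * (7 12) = (3 10 5 11)(7 12) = [0, 1, 2, 10, 4, 11, 6, 12, 8, 9, 5, 3, 7]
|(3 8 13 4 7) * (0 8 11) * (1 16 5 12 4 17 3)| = 6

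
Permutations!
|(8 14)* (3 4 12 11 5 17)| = 6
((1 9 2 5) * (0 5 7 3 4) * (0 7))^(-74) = (0 5 1 9 2)(3 4 7)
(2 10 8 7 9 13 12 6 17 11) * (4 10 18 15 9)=[0, 1, 18, 3, 10, 5, 17, 4, 7, 13, 8, 2, 6, 12, 14, 9, 16, 11, 15]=(2 18 15 9 13 12 6 17 11)(4 10 8 7)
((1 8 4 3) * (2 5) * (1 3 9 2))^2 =((1 8 4 9 2 5))^2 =(1 4 2)(5 8 9)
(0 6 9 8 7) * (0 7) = [6, 1, 2, 3, 4, 5, 9, 7, 0, 8] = (0 6 9 8)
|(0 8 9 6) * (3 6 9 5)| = 5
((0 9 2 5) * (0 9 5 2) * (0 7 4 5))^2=((4 5 9 7))^2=(4 9)(5 7)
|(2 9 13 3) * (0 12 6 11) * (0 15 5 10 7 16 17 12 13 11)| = |(0 13 3 2 9 11 15 5 10 7 16 17 12 6)| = 14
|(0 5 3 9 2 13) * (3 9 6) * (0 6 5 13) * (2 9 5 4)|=6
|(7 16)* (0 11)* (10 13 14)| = |(0 11)(7 16)(10 13 14)| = 6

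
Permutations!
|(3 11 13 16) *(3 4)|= 5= |(3 11 13 16 4)|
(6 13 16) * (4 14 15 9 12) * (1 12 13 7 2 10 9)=(1 12 4 14 15)(2 10 9 13 16 6 7)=[0, 12, 10, 3, 14, 5, 7, 2, 8, 13, 9, 11, 4, 16, 15, 1, 6]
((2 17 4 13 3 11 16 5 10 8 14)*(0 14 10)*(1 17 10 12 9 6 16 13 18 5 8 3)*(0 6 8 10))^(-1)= ((0 14 2)(1 17 4 18 5 6 16 10 3 11 13)(8 12 9))^(-1)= (0 2 14)(1 13 11 3 10 16 6 5 18 4 17)(8 9 12)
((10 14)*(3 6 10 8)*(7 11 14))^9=(3 10 11 8 6 7 14)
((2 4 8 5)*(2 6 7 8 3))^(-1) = (2 3 4)(5 8 7 6)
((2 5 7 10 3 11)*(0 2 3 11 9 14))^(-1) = (0 14 9 3 11 10 7 5 2)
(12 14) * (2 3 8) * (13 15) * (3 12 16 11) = (2 12 14 16 11 3 8)(13 15) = [0, 1, 12, 8, 4, 5, 6, 7, 2, 9, 10, 3, 14, 15, 16, 13, 11]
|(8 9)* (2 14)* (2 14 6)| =|(14)(2 6)(8 9)| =2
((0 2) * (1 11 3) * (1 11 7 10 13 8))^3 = ((0 2)(1 7 10 13 8)(3 11))^3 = (0 2)(1 13 7 8 10)(3 11)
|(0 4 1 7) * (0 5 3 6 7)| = |(0 4 1)(3 6 7 5)| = 12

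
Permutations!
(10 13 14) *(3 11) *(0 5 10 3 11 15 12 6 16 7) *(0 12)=(0 5 10 13 14 3 15)(6 16 7 12)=[5, 1, 2, 15, 4, 10, 16, 12, 8, 9, 13, 11, 6, 14, 3, 0, 7]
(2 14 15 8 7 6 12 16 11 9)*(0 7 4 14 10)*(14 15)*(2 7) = [2, 1, 10, 3, 15, 5, 12, 6, 4, 7, 0, 9, 16, 13, 14, 8, 11] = (0 2 10)(4 15 8)(6 12 16 11 9 7)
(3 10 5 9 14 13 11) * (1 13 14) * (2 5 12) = (14)(1 13 11 3 10 12 2 5 9) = [0, 13, 5, 10, 4, 9, 6, 7, 8, 1, 12, 3, 2, 11, 14]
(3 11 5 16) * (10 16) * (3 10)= [0, 1, 2, 11, 4, 3, 6, 7, 8, 9, 16, 5, 12, 13, 14, 15, 10]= (3 11 5)(10 16)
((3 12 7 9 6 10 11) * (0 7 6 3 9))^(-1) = (0 7)(3 9 11 10 6 12)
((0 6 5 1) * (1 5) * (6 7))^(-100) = (7)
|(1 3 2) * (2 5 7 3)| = 6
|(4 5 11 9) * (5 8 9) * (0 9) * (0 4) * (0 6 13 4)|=|(0 9 6 13 4 8)(5 11)|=6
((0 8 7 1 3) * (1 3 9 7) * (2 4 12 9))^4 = (0 4 3 2 7 1 9 8 12)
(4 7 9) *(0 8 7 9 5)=(0 8 7 5)(4 9)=[8, 1, 2, 3, 9, 0, 6, 5, 7, 4]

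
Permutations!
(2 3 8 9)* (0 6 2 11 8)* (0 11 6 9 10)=(0 9 6 2 3 11 8 10)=[9, 1, 3, 11, 4, 5, 2, 7, 10, 6, 0, 8]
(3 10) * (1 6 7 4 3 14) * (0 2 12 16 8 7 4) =(0 2 12 16 8 7)(1 6 4 3 10 14) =[2, 6, 12, 10, 3, 5, 4, 0, 7, 9, 14, 11, 16, 13, 1, 15, 8]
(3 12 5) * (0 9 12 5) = (0 9 12)(3 5) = [9, 1, 2, 5, 4, 3, 6, 7, 8, 12, 10, 11, 0]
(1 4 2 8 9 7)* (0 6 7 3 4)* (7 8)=[6, 0, 7, 4, 2, 5, 8, 1, 9, 3]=(0 6 8 9 3 4 2 7 1)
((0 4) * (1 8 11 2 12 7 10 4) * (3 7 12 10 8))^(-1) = (12)(0 4 10 2 11 8 7 3 1)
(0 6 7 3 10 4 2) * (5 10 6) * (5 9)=(0 9 5 10 4 2)(3 6 7)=[9, 1, 0, 6, 2, 10, 7, 3, 8, 5, 4]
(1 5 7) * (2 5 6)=[0, 6, 5, 3, 4, 7, 2, 1]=(1 6 2 5 7)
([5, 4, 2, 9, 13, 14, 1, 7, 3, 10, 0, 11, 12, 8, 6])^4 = (0 1 3 5 4 9 14 13 10 6 8)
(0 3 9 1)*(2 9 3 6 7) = (0 6 7 2 9 1) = [6, 0, 9, 3, 4, 5, 7, 2, 8, 1]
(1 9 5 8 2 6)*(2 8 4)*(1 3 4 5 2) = [0, 9, 6, 4, 1, 5, 3, 7, 8, 2] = (1 9 2 6 3 4)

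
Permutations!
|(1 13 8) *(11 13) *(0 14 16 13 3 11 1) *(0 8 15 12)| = |(0 14 16 13 15 12)(3 11)| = 6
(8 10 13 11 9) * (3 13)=(3 13 11 9 8 10)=[0, 1, 2, 13, 4, 5, 6, 7, 10, 8, 3, 9, 12, 11]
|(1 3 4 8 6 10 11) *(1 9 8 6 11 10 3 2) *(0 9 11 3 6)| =|(11)(0 9 8 3 4)(1 2)| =10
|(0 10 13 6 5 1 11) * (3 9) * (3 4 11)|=10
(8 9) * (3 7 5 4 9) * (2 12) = (2 12)(3 7 5 4 9 8) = [0, 1, 12, 7, 9, 4, 6, 5, 3, 8, 10, 11, 2]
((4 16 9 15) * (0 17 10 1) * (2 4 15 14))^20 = (17)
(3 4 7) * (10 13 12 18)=[0, 1, 2, 4, 7, 5, 6, 3, 8, 9, 13, 11, 18, 12, 14, 15, 16, 17, 10]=(3 4 7)(10 13 12 18)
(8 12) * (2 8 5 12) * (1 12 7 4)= [0, 12, 8, 3, 1, 7, 6, 4, 2, 9, 10, 11, 5]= (1 12 5 7 4)(2 8)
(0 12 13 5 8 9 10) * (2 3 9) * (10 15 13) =[12, 1, 3, 9, 4, 8, 6, 7, 2, 15, 0, 11, 10, 5, 14, 13] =(0 12 10)(2 3 9 15 13 5 8)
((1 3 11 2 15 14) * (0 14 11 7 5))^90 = (15)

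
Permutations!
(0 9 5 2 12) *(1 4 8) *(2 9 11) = (0 11 2 12)(1 4 8)(5 9) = [11, 4, 12, 3, 8, 9, 6, 7, 1, 5, 10, 2, 0]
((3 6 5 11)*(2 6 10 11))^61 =((2 6 5)(3 10 11))^61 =(2 6 5)(3 10 11)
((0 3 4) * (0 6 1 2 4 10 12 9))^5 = (12)(1 2 4 6)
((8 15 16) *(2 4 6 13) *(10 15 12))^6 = ((2 4 6 13)(8 12 10 15 16))^6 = (2 6)(4 13)(8 12 10 15 16)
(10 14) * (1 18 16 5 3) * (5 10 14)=(1 18 16 10 5 3)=[0, 18, 2, 1, 4, 3, 6, 7, 8, 9, 5, 11, 12, 13, 14, 15, 10, 17, 16]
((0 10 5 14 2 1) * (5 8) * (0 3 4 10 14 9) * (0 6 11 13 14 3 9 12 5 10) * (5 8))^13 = (0 3 4)(1 2 14 13 11 6 9)(5 12 8 10)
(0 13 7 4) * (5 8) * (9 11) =(0 13 7 4)(5 8)(9 11) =[13, 1, 2, 3, 0, 8, 6, 4, 5, 11, 10, 9, 12, 7]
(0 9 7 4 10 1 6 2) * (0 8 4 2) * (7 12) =(0 9 12 7 2 8 4 10 1 6) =[9, 6, 8, 3, 10, 5, 0, 2, 4, 12, 1, 11, 7]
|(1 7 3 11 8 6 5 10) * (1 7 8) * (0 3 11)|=14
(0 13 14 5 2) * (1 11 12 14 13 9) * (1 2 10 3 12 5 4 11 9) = (0 1 9 2)(3 12 14 4 11 5 10) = [1, 9, 0, 12, 11, 10, 6, 7, 8, 2, 3, 5, 14, 13, 4]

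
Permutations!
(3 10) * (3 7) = [0, 1, 2, 10, 4, 5, 6, 3, 8, 9, 7] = (3 10 7)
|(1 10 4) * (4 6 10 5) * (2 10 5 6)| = |(1 6 5 4)(2 10)| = 4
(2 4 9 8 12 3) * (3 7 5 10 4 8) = (2 8 12 7 5 10 4 9 3) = [0, 1, 8, 2, 9, 10, 6, 5, 12, 3, 4, 11, 7]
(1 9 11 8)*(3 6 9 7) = [0, 7, 2, 6, 4, 5, 9, 3, 1, 11, 10, 8] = (1 7 3 6 9 11 8)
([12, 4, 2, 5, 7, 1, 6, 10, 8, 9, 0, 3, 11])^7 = [7, 3, 2, 12, 5, 11, 6, 1, 8, 9, 4, 0, 10]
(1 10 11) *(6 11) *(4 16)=(1 10 6 11)(4 16)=[0, 10, 2, 3, 16, 5, 11, 7, 8, 9, 6, 1, 12, 13, 14, 15, 4]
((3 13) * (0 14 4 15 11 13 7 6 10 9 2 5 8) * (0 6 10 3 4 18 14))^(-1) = ((2 5 8 6 3 7 10 9)(4 15 11 13)(14 18))^(-1) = (2 9 10 7 3 6 8 5)(4 13 11 15)(14 18)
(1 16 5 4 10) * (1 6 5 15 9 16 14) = (1 14)(4 10 6 5)(9 16 15) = [0, 14, 2, 3, 10, 4, 5, 7, 8, 16, 6, 11, 12, 13, 1, 9, 15]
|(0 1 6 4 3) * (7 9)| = |(0 1 6 4 3)(7 9)| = 10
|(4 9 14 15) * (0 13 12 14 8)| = 8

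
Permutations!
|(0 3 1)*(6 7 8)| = |(0 3 1)(6 7 8)| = 3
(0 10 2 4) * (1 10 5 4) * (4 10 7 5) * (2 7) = (0 4)(1 2)(5 10 7) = [4, 2, 1, 3, 0, 10, 6, 5, 8, 9, 7]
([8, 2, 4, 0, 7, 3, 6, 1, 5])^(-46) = (0 5)(1 4)(2 7)(3 8)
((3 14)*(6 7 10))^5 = (3 14)(6 10 7)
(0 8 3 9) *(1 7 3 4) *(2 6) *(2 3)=(0 8 4 1 7 2 6 3 9)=[8, 7, 6, 9, 1, 5, 3, 2, 4, 0]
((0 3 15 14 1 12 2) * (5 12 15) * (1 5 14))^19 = (0 3 14 5 12 2)(1 15)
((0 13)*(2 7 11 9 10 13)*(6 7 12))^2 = (0 12 7 9 13 2 6 11 10)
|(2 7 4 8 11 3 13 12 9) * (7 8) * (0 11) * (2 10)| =|(0 11 3 13 12 9 10 2 8)(4 7)| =18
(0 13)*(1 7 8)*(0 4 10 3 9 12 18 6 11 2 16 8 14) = (0 13 4 10 3 9 12 18 6 11 2 16 8 1 7 14) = [13, 7, 16, 9, 10, 5, 11, 14, 1, 12, 3, 2, 18, 4, 0, 15, 8, 17, 6]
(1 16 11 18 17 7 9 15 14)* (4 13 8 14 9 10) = (1 16 11 18 17 7 10 4 13 8 14)(9 15) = [0, 16, 2, 3, 13, 5, 6, 10, 14, 15, 4, 18, 12, 8, 1, 9, 11, 7, 17]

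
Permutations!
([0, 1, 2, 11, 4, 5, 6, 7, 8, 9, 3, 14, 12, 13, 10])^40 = (14)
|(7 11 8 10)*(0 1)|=4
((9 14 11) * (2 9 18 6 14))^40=((2 9)(6 14 11 18))^40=(18)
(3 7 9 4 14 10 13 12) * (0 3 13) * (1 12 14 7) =(0 3 1 12 13 14 10)(4 7 9) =[3, 12, 2, 1, 7, 5, 6, 9, 8, 4, 0, 11, 13, 14, 10]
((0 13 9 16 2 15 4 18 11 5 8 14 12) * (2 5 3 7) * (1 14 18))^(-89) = ((0 13 9 16 5 8 18 11 3 7 2 15 4 1 14 12))^(-89) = (0 11 14 8 4 16 2 13 3 12 18 1 5 15 9 7)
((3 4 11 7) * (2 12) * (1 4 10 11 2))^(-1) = (1 12 2 4)(3 7 11 10)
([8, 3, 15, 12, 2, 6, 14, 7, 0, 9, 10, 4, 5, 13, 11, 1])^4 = [0, 6, 12, 14, 3, 4, 2, 7, 8, 9, 10, 1, 11, 13, 15, 5]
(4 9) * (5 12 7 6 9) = [0, 1, 2, 3, 5, 12, 9, 6, 8, 4, 10, 11, 7] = (4 5 12 7 6 9)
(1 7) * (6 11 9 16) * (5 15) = (1 7)(5 15)(6 11 9 16) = [0, 7, 2, 3, 4, 15, 11, 1, 8, 16, 10, 9, 12, 13, 14, 5, 6]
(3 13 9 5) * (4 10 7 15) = (3 13 9 5)(4 10 7 15) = [0, 1, 2, 13, 10, 3, 6, 15, 8, 5, 7, 11, 12, 9, 14, 4]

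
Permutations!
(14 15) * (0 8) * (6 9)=(0 8)(6 9)(14 15)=[8, 1, 2, 3, 4, 5, 9, 7, 0, 6, 10, 11, 12, 13, 15, 14]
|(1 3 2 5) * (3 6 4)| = 6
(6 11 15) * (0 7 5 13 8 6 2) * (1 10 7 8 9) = [8, 10, 0, 3, 4, 13, 11, 5, 6, 1, 7, 15, 12, 9, 14, 2] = (0 8 6 11 15 2)(1 10 7 5 13 9)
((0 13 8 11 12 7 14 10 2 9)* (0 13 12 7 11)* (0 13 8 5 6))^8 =(0 8 14)(2 11 5)(6 9 7)(10 12 13)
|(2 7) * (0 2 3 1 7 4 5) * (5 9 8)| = 6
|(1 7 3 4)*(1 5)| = 5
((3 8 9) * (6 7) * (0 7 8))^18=((0 7 6 8 9 3))^18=(9)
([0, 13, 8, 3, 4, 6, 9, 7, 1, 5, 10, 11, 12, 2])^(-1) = (1 8 2 13)(5 9 6)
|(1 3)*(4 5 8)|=6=|(1 3)(4 5 8)|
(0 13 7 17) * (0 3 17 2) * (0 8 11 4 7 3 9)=(0 13 3 17 9)(2 8 11 4 7)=[13, 1, 8, 17, 7, 5, 6, 2, 11, 0, 10, 4, 12, 3, 14, 15, 16, 9]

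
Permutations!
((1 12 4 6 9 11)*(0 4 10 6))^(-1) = (0 4)(1 11 9 6 10 12) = ((0 4)(1 12 10 6 9 11))^(-1)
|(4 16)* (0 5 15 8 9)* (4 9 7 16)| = 7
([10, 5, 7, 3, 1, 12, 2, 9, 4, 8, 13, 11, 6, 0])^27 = [0, 1, 2, 3, 4, 5, 6, 7, 8, 9, 10, 11, 12, 13]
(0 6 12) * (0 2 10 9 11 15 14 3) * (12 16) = (0 6 16 12 2 10 9 11 15 14 3) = [6, 1, 10, 0, 4, 5, 16, 7, 8, 11, 9, 15, 2, 13, 3, 14, 12]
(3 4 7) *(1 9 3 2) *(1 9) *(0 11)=(0 11)(2 9 3 4 7)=[11, 1, 9, 4, 7, 5, 6, 2, 8, 3, 10, 0]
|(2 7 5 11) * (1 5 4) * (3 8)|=6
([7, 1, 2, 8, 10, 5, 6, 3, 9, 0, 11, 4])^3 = (11)(0 8 7 9 3)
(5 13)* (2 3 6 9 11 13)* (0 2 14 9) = (0 2 3 6)(5 14 9 11 13) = [2, 1, 3, 6, 4, 14, 0, 7, 8, 11, 10, 13, 12, 5, 9]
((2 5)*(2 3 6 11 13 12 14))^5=((2 5 3 6 11 13 12 14))^5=(2 13 3 14 11 5 12 6)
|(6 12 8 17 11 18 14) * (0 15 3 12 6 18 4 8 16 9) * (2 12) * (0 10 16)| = |(0 15 3 2 12)(4 8 17 11)(9 10 16)(14 18)| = 60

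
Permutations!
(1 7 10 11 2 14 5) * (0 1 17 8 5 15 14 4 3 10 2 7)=(0 1)(2 4 3 10 11 7)(5 17 8)(14 15)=[1, 0, 4, 10, 3, 17, 6, 2, 5, 9, 11, 7, 12, 13, 15, 14, 16, 8]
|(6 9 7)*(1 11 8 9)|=|(1 11 8 9 7 6)|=6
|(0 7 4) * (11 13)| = 6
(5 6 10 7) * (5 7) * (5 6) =(6 10) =[0, 1, 2, 3, 4, 5, 10, 7, 8, 9, 6]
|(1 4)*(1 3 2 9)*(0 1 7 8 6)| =9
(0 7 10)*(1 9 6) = [7, 9, 2, 3, 4, 5, 1, 10, 8, 6, 0] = (0 7 10)(1 9 6)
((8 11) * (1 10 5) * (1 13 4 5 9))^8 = ((1 10 9)(4 5 13)(8 11))^8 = (1 9 10)(4 13 5)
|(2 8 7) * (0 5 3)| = |(0 5 3)(2 8 7)| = 3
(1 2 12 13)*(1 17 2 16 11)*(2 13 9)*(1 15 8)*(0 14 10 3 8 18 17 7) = [14, 16, 12, 8, 4, 5, 6, 0, 1, 2, 3, 15, 9, 7, 10, 18, 11, 13, 17] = (0 14 10 3 8 1 16 11 15 18 17 13 7)(2 12 9)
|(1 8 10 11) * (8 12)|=|(1 12 8 10 11)|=5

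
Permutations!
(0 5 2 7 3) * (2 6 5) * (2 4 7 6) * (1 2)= (0 4 7 3)(1 2 6 5)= [4, 2, 6, 0, 7, 1, 5, 3]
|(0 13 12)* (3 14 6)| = |(0 13 12)(3 14 6)| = 3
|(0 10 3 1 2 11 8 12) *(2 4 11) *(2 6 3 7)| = |(0 10 7 2 6 3 1 4 11 8 12)| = 11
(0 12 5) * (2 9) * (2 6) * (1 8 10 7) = (0 12 5)(1 8 10 7)(2 9 6) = [12, 8, 9, 3, 4, 0, 2, 1, 10, 6, 7, 11, 5]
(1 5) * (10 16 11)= (1 5)(10 16 11)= [0, 5, 2, 3, 4, 1, 6, 7, 8, 9, 16, 10, 12, 13, 14, 15, 11]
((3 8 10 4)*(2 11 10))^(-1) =(2 8 3 4 10 11)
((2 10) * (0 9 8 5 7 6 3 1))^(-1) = ((0 9 8 5 7 6 3 1)(2 10))^(-1) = (0 1 3 6 7 5 8 9)(2 10)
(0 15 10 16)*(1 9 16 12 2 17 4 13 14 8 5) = (0 15 10 12 2 17 4 13 14 8 5 1 9 16) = [15, 9, 17, 3, 13, 1, 6, 7, 5, 16, 12, 11, 2, 14, 8, 10, 0, 4]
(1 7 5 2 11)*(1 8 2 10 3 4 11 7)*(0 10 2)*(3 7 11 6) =(0 10 7 5 2 11 8)(3 4 6) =[10, 1, 11, 4, 6, 2, 3, 5, 0, 9, 7, 8]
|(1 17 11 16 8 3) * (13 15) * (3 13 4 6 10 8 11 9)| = |(1 17 9 3)(4 6 10 8 13 15)(11 16)| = 12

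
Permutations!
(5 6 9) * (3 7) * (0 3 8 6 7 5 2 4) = [3, 1, 4, 5, 0, 7, 9, 8, 6, 2] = (0 3 5 7 8 6 9 2 4)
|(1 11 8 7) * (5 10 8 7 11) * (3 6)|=|(1 5 10 8 11 7)(3 6)|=6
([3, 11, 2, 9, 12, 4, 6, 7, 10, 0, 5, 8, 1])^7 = (12)(0 3 9)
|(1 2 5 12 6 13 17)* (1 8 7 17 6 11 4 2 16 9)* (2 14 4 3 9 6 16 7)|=|(1 7 17 8 2 5 12 11 3 9)(4 14)(6 13 16)|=30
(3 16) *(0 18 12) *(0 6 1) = (0 18 12 6 1)(3 16) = [18, 0, 2, 16, 4, 5, 1, 7, 8, 9, 10, 11, 6, 13, 14, 15, 3, 17, 12]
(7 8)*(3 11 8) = (3 11 8 7) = [0, 1, 2, 11, 4, 5, 6, 3, 7, 9, 10, 8]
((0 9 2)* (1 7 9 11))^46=(0 9 1)(2 7 11)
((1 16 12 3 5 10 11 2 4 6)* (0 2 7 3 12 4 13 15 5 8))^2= ((0 2 13 15 5 10 11 7 3 8)(1 16 4 6))^2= (0 13 5 11 3)(1 4)(2 15 10 7 8)(6 16)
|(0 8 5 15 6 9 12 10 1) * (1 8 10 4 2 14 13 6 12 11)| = |(0 10 8 5 15 12 4 2 14 13 6 9 11 1)| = 14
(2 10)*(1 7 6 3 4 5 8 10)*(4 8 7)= (1 4 5 7 6 3 8 10 2)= [0, 4, 1, 8, 5, 7, 3, 6, 10, 9, 2]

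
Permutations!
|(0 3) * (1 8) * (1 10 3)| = 5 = |(0 1 8 10 3)|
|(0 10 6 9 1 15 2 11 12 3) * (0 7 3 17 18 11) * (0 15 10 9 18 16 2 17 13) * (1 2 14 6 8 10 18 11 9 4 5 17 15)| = |(0 4 5 17 16 14 6 11 12 13)(1 18 9 2)(3 7)(8 10)| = 20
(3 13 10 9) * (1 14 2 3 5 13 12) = (1 14 2 3 12)(5 13 10 9) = [0, 14, 3, 12, 4, 13, 6, 7, 8, 5, 9, 11, 1, 10, 2]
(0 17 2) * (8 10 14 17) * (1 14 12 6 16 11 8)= (0 1 14 17 2)(6 16 11 8 10 12)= [1, 14, 0, 3, 4, 5, 16, 7, 10, 9, 12, 8, 6, 13, 17, 15, 11, 2]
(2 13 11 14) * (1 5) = [0, 5, 13, 3, 4, 1, 6, 7, 8, 9, 10, 14, 12, 11, 2] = (1 5)(2 13 11 14)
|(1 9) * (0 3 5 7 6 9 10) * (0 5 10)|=|(0 3 10 5 7 6 9 1)|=8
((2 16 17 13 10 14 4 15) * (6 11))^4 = ((2 16 17 13 10 14 4 15)(6 11))^4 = (2 10)(4 17)(13 15)(14 16)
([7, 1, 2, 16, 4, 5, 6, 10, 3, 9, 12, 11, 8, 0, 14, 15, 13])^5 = (0 3 10 13 8 7 16 12)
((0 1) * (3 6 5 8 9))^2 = ((0 1)(3 6 5 8 9))^2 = (3 5 9 6 8)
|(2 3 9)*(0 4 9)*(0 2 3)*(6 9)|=6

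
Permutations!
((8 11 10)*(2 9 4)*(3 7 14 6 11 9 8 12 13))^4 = (3 11)(6 13)(7 10)(12 14)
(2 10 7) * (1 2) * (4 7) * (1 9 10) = (1 2)(4 7 9 10) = [0, 2, 1, 3, 7, 5, 6, 9, 8, 10, 4]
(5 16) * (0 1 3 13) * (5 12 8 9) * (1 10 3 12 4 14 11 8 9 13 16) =[10, 12, 2, 16, 14, 1, 6, 7, 13, 5, 3, 8, 9, 0, 11, 15, 4] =(0 10 3 16 4 14 11 8 13)(1 12 9 5)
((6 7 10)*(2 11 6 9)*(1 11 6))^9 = (1 11)(2 9 10 7 6)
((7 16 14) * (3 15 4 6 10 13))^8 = ((3 15 4 6 10 13)(7 16 14))^8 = (3 4 10)(6 13 15)(7 14 16)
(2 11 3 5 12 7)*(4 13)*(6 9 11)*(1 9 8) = (1 9 11 3 5 12 7 2 6 8)(4 13) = [0, 9, 6, 5, 13, 12, 8, 2, 1, 11, 10, 3, 7, 4]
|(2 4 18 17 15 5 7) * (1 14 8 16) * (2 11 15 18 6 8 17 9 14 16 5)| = 8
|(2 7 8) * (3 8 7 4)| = 4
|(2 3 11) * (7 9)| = 6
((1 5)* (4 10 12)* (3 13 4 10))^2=(3 4 13)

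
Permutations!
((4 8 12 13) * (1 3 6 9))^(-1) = ((1 3 6 9)(4 8 12 13))^(-1) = (1 9 6 3)(4 13 12 8)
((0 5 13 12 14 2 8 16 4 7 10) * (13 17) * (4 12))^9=((0 5 17 13 4 7 10)(2 8 16 12 14))^9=(0 17 4 10 5 13 7)(2 14 12 16 8)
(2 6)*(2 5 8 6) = (5 8 6) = [0, 1, 2, 3, 4, 8, 5, 7, 6]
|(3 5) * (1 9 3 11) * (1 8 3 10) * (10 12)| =4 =|(1 9 12 10)(3 5 11 8)|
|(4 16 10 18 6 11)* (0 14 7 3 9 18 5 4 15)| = 36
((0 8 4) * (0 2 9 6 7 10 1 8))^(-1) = (1 10 7 6 9 2 4 8)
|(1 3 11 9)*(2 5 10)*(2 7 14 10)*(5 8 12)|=12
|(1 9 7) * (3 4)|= 6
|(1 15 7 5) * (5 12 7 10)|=|(1 15 10 5)(7 12)|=4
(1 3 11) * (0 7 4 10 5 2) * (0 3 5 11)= (0 7 4 10 11 1 5 2 3)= [7, 5, 3, 0, 10, 2, 6, 4, 8, 9, 11, 1]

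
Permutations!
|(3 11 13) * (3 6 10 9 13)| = 4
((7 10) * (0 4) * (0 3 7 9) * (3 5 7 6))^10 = ((0 4 5 7 10 9)(3 6))^10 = (0 10 5)(4 9 7)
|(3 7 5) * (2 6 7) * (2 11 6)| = 5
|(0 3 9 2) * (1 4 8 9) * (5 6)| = |(0 3 1 4 8 9 2)(5 6)| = 14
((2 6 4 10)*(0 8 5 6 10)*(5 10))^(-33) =(0 10 5 4 8 2 6)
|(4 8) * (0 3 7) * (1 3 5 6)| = |(0 5 6 1 3 7)(4 8)| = 6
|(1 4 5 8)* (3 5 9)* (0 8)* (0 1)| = 10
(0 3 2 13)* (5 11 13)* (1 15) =(0 3 2 5 11 13)(1 15) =[3, 15, 5, 2, 4, 11, 6, 7, 8, 9, 10, 13, 12, 0, 14, 1]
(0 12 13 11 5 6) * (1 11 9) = [12, 11, 2, 3, 4, 6, 0, 7, 8, 1, 10, 5, 13, 9] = (0 12 13 9 1 11 5 6)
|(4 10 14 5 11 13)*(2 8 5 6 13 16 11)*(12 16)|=|(2 8 5)(4 10 14 6 13)(11 12 16)|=15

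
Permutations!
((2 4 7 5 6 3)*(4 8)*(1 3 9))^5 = (1 7 3 5 2 6 8 9 4)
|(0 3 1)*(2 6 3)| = 5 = |(0 2 6 3 1)|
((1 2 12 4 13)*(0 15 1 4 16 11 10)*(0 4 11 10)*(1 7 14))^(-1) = ((0 15 7 14 1 2 12 16 10 4 13 11))^(-1) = (0 11 13 4 10 16 12 2 1 14 7 15)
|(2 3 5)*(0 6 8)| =3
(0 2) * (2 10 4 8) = (0 10 4 8 2) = [10, 1, 0, 3, 8, 5, 6, 7, 2, 9, 4]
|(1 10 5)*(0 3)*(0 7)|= 3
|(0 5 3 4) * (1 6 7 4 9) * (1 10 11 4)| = 21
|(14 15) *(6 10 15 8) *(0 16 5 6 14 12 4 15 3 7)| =42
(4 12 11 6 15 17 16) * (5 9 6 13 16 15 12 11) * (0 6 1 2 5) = (0 6 12)(1 2 5 9)(4 11 13 16)(15 17) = [6, 2, 5, 3, 11, 9, 12, 7, 8, 1, 10, 13, 0, 16, 14, 17, 4, 15]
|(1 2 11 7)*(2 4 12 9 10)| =|(1 4 12 9 10 2 11 7)| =8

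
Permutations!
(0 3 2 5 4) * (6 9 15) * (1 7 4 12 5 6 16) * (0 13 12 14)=(0 3 2 6 9 15 16 1 7 4 13 12 5 14)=[3, 7, 6, 2, 13, 14, 9, 4, 8, 15, 10, 11, 5, 12, 0, 16, 1]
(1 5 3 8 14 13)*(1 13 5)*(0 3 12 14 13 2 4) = (0 3 8 13 2 4)(5 12 14) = [3, 1, 4, 8, 0, 12, 6, 7, 13, 9, 10, 11, 14, 2, 5]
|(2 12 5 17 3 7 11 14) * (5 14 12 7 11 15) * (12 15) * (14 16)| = 5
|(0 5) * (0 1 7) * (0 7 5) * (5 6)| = 3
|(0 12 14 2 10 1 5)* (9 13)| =|(0 12 14 2 10 1 5)(9 13)| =14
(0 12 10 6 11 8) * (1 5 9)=(0 12 10 6 11 8)(1 5 9)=[12, 5, 2, 3, 4, 9, 11, 7, 0, 1, 6, 8, 10]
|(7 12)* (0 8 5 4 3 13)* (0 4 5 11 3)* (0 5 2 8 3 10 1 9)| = |(0 3 13 4 5 2 8 11 10 1 9)(7 12)| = 22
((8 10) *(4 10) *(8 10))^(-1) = (10)(4 8)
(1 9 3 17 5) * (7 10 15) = (1 9 3 17 5)(7 10 15) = [0, 9, 2, 17, 4, 1, 6, 10, 8, 3, 15, 11, 12, 13, 14, 7, 16, 5]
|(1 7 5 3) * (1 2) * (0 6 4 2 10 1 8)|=5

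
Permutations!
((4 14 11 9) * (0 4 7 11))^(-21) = ((0 4 14)(7 11 9))^(-21) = (14)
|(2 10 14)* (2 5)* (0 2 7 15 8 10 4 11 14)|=|(0 2 4 11 14 5 7 15 8 10)|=10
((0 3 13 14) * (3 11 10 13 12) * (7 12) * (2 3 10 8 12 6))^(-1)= (0 14 13 10 12 8 11)(2 6 7 3)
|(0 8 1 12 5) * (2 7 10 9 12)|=|(0 8 1 2 7 10 9 12 5)|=9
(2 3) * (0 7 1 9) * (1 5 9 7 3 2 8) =(0 3 8 1 7 5 9) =[3, 7, 2, 8, 4, 9, 6, 5, 1, 0]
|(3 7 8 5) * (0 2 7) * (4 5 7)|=10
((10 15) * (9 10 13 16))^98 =(9 13 10 16 15)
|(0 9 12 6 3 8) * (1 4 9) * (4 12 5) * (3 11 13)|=24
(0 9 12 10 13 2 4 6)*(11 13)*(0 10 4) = (0 9 12 4 6 10 11 13 2) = [9, 1, 0, 3, 6, 5, 10, 7, 8, 12, 11, 13, 4, 2]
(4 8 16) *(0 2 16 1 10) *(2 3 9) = [3, 10, 16, 9, 8, 5, 6, 7, 1, 2, 0, 11, 12, 13, 14, 15, 4] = (0 3 9 2 16 4 8 1 10)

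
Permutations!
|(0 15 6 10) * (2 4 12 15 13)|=8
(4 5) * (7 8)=(4 5)(7 8)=[0, 1, 2, 3, 5, 4, 6, 8, 7]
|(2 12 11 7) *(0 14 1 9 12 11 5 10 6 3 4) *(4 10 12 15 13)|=42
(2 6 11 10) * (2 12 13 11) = (2 6)(10 12 13 11) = [0, 1, 6, 3, 4, 5, 2, 7, 8, 9, 12, 10, 13, 11]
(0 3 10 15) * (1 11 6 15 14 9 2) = (0 3 10 14 9 2 1 11 6 15) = [3, 11, 1, 10, 4, 5, 15, 7, 8, 2, 14, 6, 12, 13, 9, 0]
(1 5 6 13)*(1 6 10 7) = (1 5 10 7)(6 13) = [0, 5, 2, 3, 4, 10, 13, 1, 8, 9, 7, 11, 12, 6]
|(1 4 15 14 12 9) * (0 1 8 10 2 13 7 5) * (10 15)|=40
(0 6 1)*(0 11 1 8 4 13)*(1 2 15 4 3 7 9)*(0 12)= (0 6 8 3 7 9 1 11 2 15 4 13 12)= [6, 11, 15, 7, 13, 5, 8, 9, 3, 1, 10, 2, 0, 12, 14, 4]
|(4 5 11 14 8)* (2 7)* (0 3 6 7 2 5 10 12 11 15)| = |(0 3 6 7 5 15)(4 10 12 11 14 8)| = 6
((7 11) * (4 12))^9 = ((4 12)(7 11))^9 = (4 12)(7 11)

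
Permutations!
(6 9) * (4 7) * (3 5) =(3 5)(4 7)(6 9) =[0, 1, 2, 5, 7, 3, 9, 4, 8, 6]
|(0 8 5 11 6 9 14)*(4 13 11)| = |(0 8 5 4 13 11 6 9 14)| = 9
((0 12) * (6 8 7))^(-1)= ((0 12)(6 8 7))^(-1)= (0 12)(6 7 8)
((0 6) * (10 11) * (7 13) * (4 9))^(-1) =((0 6)(4 9)(7 13)(10 11))^(-1) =(0 6)(4 9)(7 13)(10 11)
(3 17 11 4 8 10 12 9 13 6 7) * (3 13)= [0, 1, 2, 17, 8, 5, 7, 13, 10, 3, 12, 4, 9, 6, 14, 15, 16, 11]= (3 17 11 4 8 10 12 9)(6 7 13)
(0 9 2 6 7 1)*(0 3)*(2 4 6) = [9, 3, 2, 0, 6, 5, 7, 1, 8, 4] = (0 9 4 6 7 1 3)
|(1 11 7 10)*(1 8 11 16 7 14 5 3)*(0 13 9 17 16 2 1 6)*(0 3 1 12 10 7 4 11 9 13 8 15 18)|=30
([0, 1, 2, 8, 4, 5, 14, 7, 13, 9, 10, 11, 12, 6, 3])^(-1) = (3 14 6 13 8)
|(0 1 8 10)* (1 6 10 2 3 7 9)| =6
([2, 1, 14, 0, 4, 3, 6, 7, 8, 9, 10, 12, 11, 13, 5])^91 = [2, 1, 14, 0, 4, 3, 6, 7, 8, 9, 10, 12, 11, 13, 5]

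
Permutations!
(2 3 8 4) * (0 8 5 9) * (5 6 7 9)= (0 8 4 2 3 6 7 9)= [8, 1, 3, 6, 2, 5, 7, 9, 4, 0]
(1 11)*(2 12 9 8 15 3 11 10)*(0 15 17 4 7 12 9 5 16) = (0 15 3 11 1 10 2 9 8 17 4 7 12 5 16) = [15, 10, 9, 11, 7, 16, 6, 12, 17, 8, 2, 1, 5, 13, 14, 3, 0, 4]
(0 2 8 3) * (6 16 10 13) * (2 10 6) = [10, 1, 8, 0, 4, 5, 16, 7, 3, 9, 13, 11, 12, 2, 14, 15, 6] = (0 10 13 2 8 3)(6 16)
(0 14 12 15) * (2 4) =[14, 1, 4, 3, 2, 5, 6, 7, 8, 9, 10, 11, 15, 13, 12, 0] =(0 14 12 15)(2 4)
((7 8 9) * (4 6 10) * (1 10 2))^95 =(10)(7 9 8)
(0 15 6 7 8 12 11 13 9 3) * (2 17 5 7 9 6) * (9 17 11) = [15, 1, 11, 0, 4, 7, 17, 8, 12, 3, 10, 13, 9, 6, 14, 2, 16, 5] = (0 15 2 11 13 6 17 5 7 8 12 9 3)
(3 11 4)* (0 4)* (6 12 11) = [4, 1, 2, 6, 3, 5, 12, 7, 8, 9, 10, 0, 11] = (0 4 3 6 12 11)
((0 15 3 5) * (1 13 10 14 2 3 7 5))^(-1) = (0 5 7 15)(1 3 2 14 10 13)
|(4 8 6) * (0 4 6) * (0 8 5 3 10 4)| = |(3 10 4 5)| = 4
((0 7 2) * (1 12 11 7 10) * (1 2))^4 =((0 10 2)(1 12 11 7))^4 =(12)(0 10 2)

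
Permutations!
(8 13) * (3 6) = (3 6)(8 13) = [0, 1, 2, 6, 4, 5, 3, 7, 13, 9, 10, 11, 12, 8]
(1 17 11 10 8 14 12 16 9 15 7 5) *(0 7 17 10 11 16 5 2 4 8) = (0 7 2 4 8 14 12 5 1 10)(9 15 17 16) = [7, 10, 4, 3, 8, 1, 6, 2, 14, 15, 0, 11, 5, 13, 12, 17, 9, 16]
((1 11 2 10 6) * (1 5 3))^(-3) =((1 11 2 10 6 5 3))^(-3) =(1 6 11 5 2 3 10)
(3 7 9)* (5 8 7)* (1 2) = (1 2)(3 5 8 7 9) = [0, 2, 1, 5, 4, 8, 6, 9, 7, 3]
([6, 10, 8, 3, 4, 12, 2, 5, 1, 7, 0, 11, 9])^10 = (0 1 2)(5 9)(6 10 8)(7 12)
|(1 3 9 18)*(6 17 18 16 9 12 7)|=14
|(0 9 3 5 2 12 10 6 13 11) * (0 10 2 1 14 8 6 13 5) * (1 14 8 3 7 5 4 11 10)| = |(0 9 7 5 14 3)(1 8 6 4 11)(2 12)(10 13)| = 30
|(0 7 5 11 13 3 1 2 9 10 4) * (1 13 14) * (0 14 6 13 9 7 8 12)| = 12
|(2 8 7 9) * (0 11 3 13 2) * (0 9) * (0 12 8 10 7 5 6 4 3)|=|(0 11)(2 10 7 12 8 5 6 4 3 13)|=10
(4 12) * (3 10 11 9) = (3 10 11 9)(4 12) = [0, 1, 2, 10, 12, 5, 6, 7, 8, 3, 11, 9, 4]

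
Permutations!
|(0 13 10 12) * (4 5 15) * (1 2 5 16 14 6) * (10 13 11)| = |(0 11 10 12)(1 2 5 15 4 16 14 6)| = 8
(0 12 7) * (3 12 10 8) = [10, 1, 2, 12, 4, 5, 6, 0, 3, 9, 8, 11, 7] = (0 10 8 3 12 7)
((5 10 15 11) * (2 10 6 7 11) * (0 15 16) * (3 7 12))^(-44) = ((0 15 2 10 16)(3 7 11 5 6 12))^(-44) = (0 15 2 10 16)(3 6 11)(5 7 12)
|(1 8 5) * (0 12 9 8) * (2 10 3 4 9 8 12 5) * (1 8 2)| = 12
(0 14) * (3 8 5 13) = (0 14)(3 8 5 13) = [14, 1, 2, 8, 4, 13, 6, 7, 5, 9, 10, 11, 12, 3, 0]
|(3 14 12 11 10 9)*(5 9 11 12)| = |(3 14 5 9)(10 11)| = 4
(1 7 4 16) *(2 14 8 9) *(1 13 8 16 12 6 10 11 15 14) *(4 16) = (1 7 16 13 8 9 2)(4 12 6 10 11 15 14) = [0, 7, 1, 3, 12, 5, 10, 16, 9, 2, 11, 15, 6, 8, 4, 14, 13]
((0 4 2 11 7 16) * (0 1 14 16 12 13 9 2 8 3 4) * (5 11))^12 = ((1 14 16)(2 5 11 7 12 13 9)(3 4 8))^12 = (16)(2 13 7 5 9 12 11)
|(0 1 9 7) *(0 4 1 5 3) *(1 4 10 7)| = 6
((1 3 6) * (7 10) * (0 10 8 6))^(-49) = (10)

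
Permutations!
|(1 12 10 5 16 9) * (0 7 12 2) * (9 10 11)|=|(0 7 12 11 9 1 2)(5 16 10)|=21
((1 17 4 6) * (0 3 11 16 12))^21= ((0 3 11 16 12)(1 17 4 6))^21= (0 3 11 16 12)(1 17 4 6)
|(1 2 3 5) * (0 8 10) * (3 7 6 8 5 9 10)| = 10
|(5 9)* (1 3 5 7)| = |(1 3 5 9 7)| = 5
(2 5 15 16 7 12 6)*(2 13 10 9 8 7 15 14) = (2 5 14)(6 13 10 9 8 7 12)(15 16) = [0, 1, 5, 3, 4, 14, 13, 12, 7, 8, 9, 11, 6, 10, 2, 16, 15]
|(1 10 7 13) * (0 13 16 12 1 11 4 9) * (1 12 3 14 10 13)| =30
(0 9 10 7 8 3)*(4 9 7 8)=(0 7 4 9 10 8 3)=[7, 1, 2, 0, 9, 5, 6, 4, 3, 10, 8]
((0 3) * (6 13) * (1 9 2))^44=((0 3)(1 9 2)(6 13))^44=(13)(1 2 9)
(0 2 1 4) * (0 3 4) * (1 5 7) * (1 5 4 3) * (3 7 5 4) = (0 2 3 7 4 1) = [2, 0, 3, 7, 1, 5, 6, 4]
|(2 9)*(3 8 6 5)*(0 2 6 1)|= |(0 2 9 6 5 3 8 1)|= 8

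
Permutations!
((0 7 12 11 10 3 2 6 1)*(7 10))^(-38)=((0 10 3 2 6 1)(7 12 11))^(-38)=(0 6 3)(1 2 10)(7 12 11)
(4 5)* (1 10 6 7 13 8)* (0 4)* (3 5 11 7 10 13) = [4, 13, 2, 5, 11, 0, 10, 3, 1, 9, 6, 7, 12, 8] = (0 4 11 7 3 5)(1 13 8)(6 10)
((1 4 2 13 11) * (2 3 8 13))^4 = ((1 4 3 8 13 11))^4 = (1 13 3)(4 11 8)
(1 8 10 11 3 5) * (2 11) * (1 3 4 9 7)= (1 8 10 2 11 4 9 7)(3 5)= [0, 8, 11, 5, 9, 3, 6, 1, 10, 7, 2, 4]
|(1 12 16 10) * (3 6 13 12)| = 7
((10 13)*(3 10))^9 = (13)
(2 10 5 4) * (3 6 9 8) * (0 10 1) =[10, 0, 1, 6, 2, 4, 9, 7, 3, 8, 5] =(0 10 5 4 2 1)(3 6 9 8)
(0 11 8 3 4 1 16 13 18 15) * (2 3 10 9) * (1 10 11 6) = (0 6 1 16 13 18 15)(2 3 4 10 9)(8 11) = [6, 16, 3, 4, 10, 5, 1, 7, 11, 2, 9, 8, 12, 18, 14, 0, 13, 17, 15]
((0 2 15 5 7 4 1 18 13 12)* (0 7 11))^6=((0 2 15 5 11)(1 18 13 12 7 4))^6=(18)(0 2 15 5 11)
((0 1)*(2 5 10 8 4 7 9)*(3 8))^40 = (10)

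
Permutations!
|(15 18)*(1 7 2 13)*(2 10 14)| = |(1 7 10 14 2 13)(15 18)| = 6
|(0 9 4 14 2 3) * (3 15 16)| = 8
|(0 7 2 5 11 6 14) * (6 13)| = |(0 7 2 5 11 13 6 14)| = 8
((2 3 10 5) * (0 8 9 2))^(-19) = (0 9 3 5 8 2 10)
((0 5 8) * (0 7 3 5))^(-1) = (3 7 8 5)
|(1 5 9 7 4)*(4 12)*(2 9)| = 7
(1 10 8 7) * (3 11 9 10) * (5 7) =[0, 3, 2, 11, 4, 7, 6, 1, 5, 10, 8, 9] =(1 3 11 9 10 8 5 7)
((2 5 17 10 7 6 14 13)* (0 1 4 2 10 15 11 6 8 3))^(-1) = (0 3 8 7 10 13 14 6 11 15 17 5 2 4 1)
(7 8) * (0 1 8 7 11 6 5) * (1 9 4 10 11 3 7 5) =(0 9 4 10 11 6 1 8 3 7 5) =[9, 8, 2, 7, 10, 0, 1, 5, 3, 4, 11, 6]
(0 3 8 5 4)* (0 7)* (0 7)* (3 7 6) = (0 7 6 3 8 5 4) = [7, 1, 2, 8, 0, 4, 3, 6, 5]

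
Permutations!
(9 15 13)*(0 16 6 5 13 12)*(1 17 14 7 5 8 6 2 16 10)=[10, 17, 16, 3, 4, 13, 8, 5, 6, 15, 1, 11, 0, 9, 7, 12, 2, 14]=(0 10 1 17 14 7 5 13 9 15 12)(2 16)(6 8)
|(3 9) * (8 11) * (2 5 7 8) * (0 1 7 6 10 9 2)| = |(0 1 7 8 11)(2 5 6 10 9 3)| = 30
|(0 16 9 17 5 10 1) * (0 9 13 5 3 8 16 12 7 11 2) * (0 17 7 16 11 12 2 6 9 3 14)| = |(0 2 17 14)(1 3 8 11 6 9 7 12 16 13 5 10)| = 12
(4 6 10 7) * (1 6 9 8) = [0, 6, 2, 3, 9, 5, 10, 4, 1, 8, 7] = (1 6 10 7 4 9 8)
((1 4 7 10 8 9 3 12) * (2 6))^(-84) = (1 8)(3 7)(4 9)(10 12)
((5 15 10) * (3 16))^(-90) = ((3 16)(5 15 10))^(-90) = (16)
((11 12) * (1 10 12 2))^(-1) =(1 2 11 12 10)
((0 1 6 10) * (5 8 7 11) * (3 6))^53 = (0 6 1 10 3)(5 8 7 11)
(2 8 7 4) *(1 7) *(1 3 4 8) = (1 7 8 3 4 2) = [0, 7, 1, 4, 2, 5, 6, 8, 3]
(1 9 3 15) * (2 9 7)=(1 7 2 9 3 15)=[0, 7, 9, 15, 4, 5, 6, 2, 8, 3, 10, 11, 12, 13, 14, 1]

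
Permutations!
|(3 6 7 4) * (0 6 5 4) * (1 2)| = |(0 6 7)(1 2)(3 5 4)| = 6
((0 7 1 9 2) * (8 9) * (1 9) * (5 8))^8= ((0 7 9 2)(1 5 8))^8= (9)(1 8 5)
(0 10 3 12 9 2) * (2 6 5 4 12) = (0 10 3 2)(4 12 9 6 5) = [10, 1, 0, 2, 12, 4, 5, 7, 8, 6, 3, 11, 9]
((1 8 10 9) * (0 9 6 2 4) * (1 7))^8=(0 4 2 6 10 8 1 7 9)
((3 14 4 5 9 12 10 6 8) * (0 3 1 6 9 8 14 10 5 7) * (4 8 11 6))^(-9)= (0 12 14 7 9 6 4 10 11 1 3 5 8)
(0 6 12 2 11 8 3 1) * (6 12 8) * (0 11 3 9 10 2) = (0 12)(1 11 6 8 9 10 2 3) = [12, 11, 3, 1, 4, 5, 8, 7, 9, 10, 2, 6, 0]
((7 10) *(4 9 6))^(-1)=((4 9 6)(7 10))^(-1)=(4 6 9)(7 10)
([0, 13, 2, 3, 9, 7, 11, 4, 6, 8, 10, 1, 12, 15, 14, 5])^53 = [0, 5, 2, 3, 6, 9, 13, 8, 1, 11, 10, 15, 12, 7, 14, 4]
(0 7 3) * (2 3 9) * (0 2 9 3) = (9)(0 7 3 2) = [7, 1, 0, 2, 4, 5, 6, 3, 8, 9]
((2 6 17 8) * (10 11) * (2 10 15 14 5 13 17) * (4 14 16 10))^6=(17)(10 15)(11 16)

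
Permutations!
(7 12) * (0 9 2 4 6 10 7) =(0 9 2 4 6 10 7 12) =[9, 1, 4, 3, 6, 5, 10, 12, 8, 2, 7, 11, 0]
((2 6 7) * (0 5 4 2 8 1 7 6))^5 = (0 5 4 2)(1 8 7)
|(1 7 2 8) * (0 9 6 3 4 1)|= |(0 9 6 3 4 1 7 2 8)|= 9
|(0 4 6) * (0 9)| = 4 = |(0 4 6 9)|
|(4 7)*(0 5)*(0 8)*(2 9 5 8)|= 6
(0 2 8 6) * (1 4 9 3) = (0 2 8 6)(1 4 9 3) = [2, 4, 8, 1, 9, 5, 0, 7, 6, 3]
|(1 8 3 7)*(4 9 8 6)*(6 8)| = 12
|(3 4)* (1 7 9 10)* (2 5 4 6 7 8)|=|(1 8 2 5 4 3 6 7 9 10)|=10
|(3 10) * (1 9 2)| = 6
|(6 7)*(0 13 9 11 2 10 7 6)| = |(0 13 9 11 2 10 7)| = 7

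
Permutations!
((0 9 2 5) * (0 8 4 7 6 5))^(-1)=((0 9 2)(4 7 6 5 8))^(-1)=(0 2 9)(4 8 5 6 7)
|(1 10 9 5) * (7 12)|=|(1 10 9 5)(7 12)|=4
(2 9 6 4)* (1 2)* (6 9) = (9)(1 2 6 4) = [0, 2, 6, 3, 1, 5, 4, 7, 8, 9]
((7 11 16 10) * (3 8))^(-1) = ((3 8)(7 11 16 10))^(-1) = (3 8)(7 10 16 11)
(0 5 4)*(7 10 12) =(0 5 4)(7 10 12) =[5, 1, 2, 3, 0, 4, 6, 10, 8, 9, 12, 11, 7]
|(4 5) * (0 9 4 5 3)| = 4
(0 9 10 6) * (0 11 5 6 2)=[9, 1, 0, 3, 4, 6, 11, 7, 8, 10, 2, 5]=(0 9 10 2)(5 6 11)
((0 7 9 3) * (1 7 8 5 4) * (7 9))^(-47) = ((0 8 5 4 1 9 3))^(-47) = (0 5 1 3 8 4 9)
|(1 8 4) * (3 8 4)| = 2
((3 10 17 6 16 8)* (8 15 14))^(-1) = (3 8 14 15 16 6 17 10)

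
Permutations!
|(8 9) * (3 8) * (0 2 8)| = 5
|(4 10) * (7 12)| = 2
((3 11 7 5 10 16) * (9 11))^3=((3 9 11 7 5 10 16))^3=(3 7 16 11 10 9 5)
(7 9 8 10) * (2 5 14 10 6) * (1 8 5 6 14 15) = (1 8 14 10 7 9 5 15)(2 6) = [0, 8, 6, 3, 4, 15, 2, 9, 14, 5, 7, 11, 12, 13, 10, 1]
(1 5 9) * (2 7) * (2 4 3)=(1 5 9)(2 7 4 3)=[0, 5, 7, 2, 3, 9, 6, 4, 8, 1]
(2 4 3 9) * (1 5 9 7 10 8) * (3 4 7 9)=(1 5 3 9 2 7 10 8)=[0, 5, 7, 9, 4, 3, 6, 10, 1, 2, 8]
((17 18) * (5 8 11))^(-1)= ((5 8 11)(17 18))^(-1)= (5 11 8)(17 18)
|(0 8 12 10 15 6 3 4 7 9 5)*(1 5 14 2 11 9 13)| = 12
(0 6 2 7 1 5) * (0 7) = (0 6 2)(1 5 7) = [6, 5, 0, 3, 4, 7, 2, 1]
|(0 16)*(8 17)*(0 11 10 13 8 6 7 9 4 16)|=|(4 16 11 10 13 8 17 6 7 9)|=10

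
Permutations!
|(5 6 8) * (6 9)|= 4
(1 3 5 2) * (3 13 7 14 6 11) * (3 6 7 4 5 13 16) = (1 16 3 13 4 5 2)(6 11)(7 14) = [0, 16, 1, 13, 5, 2, 11, 14, 8, 9, 10, 6, 12, 4, 7, 15, 3]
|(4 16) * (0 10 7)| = 6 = |(0 10 7)(4 16)|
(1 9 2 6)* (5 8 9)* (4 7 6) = (1 5 8 9 2 4 7 6) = [0, 5, 4, 3, 7, 8, 1, 6, 9, 2]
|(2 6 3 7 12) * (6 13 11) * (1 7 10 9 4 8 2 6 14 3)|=36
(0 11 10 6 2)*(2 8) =(0 11 10 6 8 2) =[11, 1, 0, 3, 4, 5, 8, 7, 2, 9, 6, 10]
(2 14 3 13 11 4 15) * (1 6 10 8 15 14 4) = (1 6 10 8 15 2 4 14 3 13 11) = [0, 6, 4, 13, 14, 5, 10, 7, 15, 9, 8, 1, 12, 11, 3, 2]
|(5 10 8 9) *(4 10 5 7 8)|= 6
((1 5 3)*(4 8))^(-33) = (4 8)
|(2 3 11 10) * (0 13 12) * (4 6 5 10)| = |(0 13 12)(2 3 11 4 6 5 10)| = 21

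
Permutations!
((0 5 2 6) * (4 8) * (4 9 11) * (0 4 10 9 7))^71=((0 5 2 6 4 8 7)(9 11 10))^71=(0 5 2 6 4 8 7)(9 10 11)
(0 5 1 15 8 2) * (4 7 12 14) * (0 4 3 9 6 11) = (0 5 1 15 8 2 4 7 12 14 3 9 6 11) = [5, 15, 4, 9, 7, 1, 11, 12, 2, 6, 10, 0, 14, 13, 3, 8]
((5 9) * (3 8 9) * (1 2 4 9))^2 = (1 4 5 8 2 9 3)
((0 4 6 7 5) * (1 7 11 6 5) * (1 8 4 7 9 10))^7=(0 8 5 7 4)(1 9 10)(6 11)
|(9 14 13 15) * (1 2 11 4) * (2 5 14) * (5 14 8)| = |(1 14 13 15 9 2 11 4)(5 8)| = 8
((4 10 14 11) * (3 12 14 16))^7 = (16)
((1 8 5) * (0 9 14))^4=(0 9 14)(1 8 5)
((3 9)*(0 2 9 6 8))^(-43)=((0 2 9 3 6 8))^(-43)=(0 8 6 3 9 2)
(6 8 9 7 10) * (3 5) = (3 5)(6 8 9 7 10) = [0, 1, 2, 5, 4, 3, 8, 10, 9, 7, 6]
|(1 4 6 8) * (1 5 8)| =6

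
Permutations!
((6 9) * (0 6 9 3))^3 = (9)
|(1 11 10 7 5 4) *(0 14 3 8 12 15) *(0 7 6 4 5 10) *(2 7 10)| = 22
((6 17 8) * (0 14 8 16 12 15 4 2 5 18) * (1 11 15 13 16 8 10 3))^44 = (18)(6 8 17)(12 16 13)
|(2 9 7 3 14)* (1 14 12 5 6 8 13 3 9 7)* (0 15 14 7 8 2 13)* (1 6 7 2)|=13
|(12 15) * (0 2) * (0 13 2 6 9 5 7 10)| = 6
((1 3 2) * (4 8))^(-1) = (1 2 3)(4 8)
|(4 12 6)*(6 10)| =4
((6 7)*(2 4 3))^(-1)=(2 3 4)(6 7)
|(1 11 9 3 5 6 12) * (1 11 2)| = 6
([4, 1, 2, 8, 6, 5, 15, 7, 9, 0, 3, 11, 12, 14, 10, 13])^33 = (0 15 10 9 6 14 8 4 13 3)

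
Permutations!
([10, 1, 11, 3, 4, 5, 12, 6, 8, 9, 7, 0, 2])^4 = (0 12 10 2 7 11 6)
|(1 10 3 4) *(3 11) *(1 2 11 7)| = 12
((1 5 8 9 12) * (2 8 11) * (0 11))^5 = ((0 11 2 8 9 12 1 5))^5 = (0 12 2 5 9 11 1 8)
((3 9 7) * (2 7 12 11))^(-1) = ((2 7 3 9 12 11))^(-1) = (2 11 12 9 3 7)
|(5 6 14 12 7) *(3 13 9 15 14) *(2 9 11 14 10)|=|(2 9 15 10)(3 13 11 14 12 7 5 6)|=8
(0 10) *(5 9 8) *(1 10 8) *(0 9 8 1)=(0 1 10 9)(5 8)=[1, 10, 2, 3, 4, 8, 6, 7, 5, 0, 9]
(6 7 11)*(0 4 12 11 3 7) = (0 4 12 11 6)(3 7) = [4, 1, 2, 7, 12, 5, 0, 3, 8, 9, 10, 6, 11]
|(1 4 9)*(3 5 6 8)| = |(1 4 9)(3 5 6 8)| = 12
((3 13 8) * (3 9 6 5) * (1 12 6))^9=(1 12 6 5 3 13 8 9)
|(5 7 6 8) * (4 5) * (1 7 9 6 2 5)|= 8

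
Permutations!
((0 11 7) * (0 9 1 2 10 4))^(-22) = (0 7 1 10)(2 4 11 9)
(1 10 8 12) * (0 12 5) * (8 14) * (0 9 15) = [12, 10, 2, 3, 4, 9, 6, 7, 5, 15, 14, 11, 1, 13, 8, 0] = (0 12 1 10 14 8 5 9 15)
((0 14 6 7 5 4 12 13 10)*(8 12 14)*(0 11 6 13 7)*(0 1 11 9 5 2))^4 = ((0 8 12 7 2)(1 11 6)(4 14 13 10 9 5))^4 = (0 2 7 12 8)(1 11 6)(4 9 13)(5 10 14)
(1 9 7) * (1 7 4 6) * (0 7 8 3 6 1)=(0 7 8 3 6)(1 9 4)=[7, 9, 2, 6, 1, 5, 0, 8, 3, 4]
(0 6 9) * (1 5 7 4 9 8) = (0 6 8 1 5 7 4 9) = [6, 5, 2, 3, 9, 7, 8, 4, 1, 0]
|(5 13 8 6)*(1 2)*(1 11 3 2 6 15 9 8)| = 12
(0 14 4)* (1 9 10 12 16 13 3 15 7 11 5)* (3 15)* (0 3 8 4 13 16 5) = [14, 9, 2, 8, 3, 1, 6, 11, 4, 10, 12, 0, 5, 15, 13, 7, 16] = (16)(0 14 13 15 7 11)(1 9 10 12 5)(3 8 4)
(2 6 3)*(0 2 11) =[2, 1, 6, 11, 4, 5, 3, 7, 8, 9, 10, 0] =(0 2 6 3 11)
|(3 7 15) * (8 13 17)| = |(3 7 15)(8 13 17)| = 3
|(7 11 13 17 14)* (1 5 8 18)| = |(1 5 8 18)(7 11 13 17 14)| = 20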